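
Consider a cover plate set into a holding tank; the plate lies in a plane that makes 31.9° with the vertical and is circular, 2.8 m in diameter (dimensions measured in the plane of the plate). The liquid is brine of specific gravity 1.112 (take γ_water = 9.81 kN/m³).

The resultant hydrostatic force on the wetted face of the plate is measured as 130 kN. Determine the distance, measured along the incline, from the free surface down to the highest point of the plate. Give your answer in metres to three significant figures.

γ = 1.112 × 9.81 = 10.90872 kN/m³.
A = π(1.4)² = 6.15752 m².
From F = γ·h_c·A, the centroid depth is h_c = 130/(10.90872 × 6.15752) = 1.93537 m.
The plate makes 31.9° with the vertical, i.e. θ = 90° − 31.9° = 58.1° to the horizontal. Measuring y along the incline from the free-surface line, vertical depth h = y·sinθ with sinθ = 0.848972.
Along the incline, y_c = h_c/sinθ = 1.93537/0.848972 = 2.27966 m.
The centroid is at the centre, 1.4 m below the top of the plate, so the highest point sits at y_top = 2.27966 − 1.4 = 0.87966 m along the incline.

y_top ≈ 0.880 m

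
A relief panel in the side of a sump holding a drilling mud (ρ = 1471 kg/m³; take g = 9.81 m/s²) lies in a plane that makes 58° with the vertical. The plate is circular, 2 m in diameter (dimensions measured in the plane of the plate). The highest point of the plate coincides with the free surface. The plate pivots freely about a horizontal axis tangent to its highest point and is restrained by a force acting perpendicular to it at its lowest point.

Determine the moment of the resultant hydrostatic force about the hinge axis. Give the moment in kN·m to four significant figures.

M ≈ 30.03 kN·m

γ = ρg = 1471 × 9.81 / 1000 = 14.43051 kN/m³.
The plate makes 58° with the vertical, i.e. θ = 90° − 58° = 32° to the horizontal. Measuring y along the incline from the free-surface line, vertical depth h = y·sinθ with sinθ = 0.529919.
The centroid is at the centre, 1 m below the top of the plate, so y_c = 1 m and h_c = 1 × 0.529919 = 0.529919 m.
A = π(1)² = 3.14159 m².
Resultant F = γ·h_c·A = 14.43051 × 0.529919 × 3.14159 = 24.0237 kN.
I_c = πr⁴/4 = π × 1⁴/4 = 0.785398 m⁴.
Centre of pressure: y_p = y_c + I_c/(y_c·A) = 1 + 0.785398/(1 × 3.14159) = 1 + 0.25 = 1.25 m along the plane.
The resultant acts 1 + 0.25 = 1.25 m (along the plate) below the hinge at the top edge, so the moment about the hinge is M = F × 1.25 = 24.0237 × 1.25 = 30.0296 kN·m.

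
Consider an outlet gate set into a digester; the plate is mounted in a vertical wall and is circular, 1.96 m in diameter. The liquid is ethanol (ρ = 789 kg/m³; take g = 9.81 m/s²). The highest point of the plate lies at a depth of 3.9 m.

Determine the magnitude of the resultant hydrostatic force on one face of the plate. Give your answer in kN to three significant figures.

F ≈ 114 kN

γ = ρg = 789 × 9.81 / 1000 = 7.74009 kN/m³.
The centroid is at the centre, 0.98 m below the top of the plate, so the centroid depth is h_c = 3.9 + 0.98 = 4.88 m.
A = π(0.98)² = 3.01719 m².
Resultant F = γ·h_c·A = 7.74009 × 4.88 × 3.01719 = 113.964 kN.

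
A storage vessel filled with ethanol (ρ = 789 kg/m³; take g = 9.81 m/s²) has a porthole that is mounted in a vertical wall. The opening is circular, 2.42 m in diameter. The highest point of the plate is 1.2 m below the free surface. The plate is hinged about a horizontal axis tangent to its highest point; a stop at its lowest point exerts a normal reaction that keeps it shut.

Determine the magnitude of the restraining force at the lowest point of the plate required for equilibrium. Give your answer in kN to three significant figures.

γ = ρg = 789 × 9.81 / 1000 = 7.74009 kN/m³.
The centroid is at the centre, 1.21 m below the top of the plate, so the centroid depth is h_c = 1.2 + 1.21 = 2.41 m.
A = π(1.21)² = 4.59961 m².
Resultant F = γ·h_c·A = 7.74009 × 2.41 × 4.59961 = 85.7994 kN.
I_c = πr⁴/4 = π × 1.21⁴/4 = 1.68357 m⁴.
Centre of pressure: y_p = y_c + I_c/(y_c·A) = 2.41 + 1.68357/(2.41 × 4.59961) = 2.41 + 0.151877 = 2.56188 m along the plane.
The resultant acts 1.21 + 0.151877 = 1.36188 m (along the plate) below the hinge at the top edge, so the moment about the hinge is M = F × 1.36188 = 85.7994 × 1.36188 = 116.848 kN·m.
A normal force at the bottom, 2.42 m from the hinge, must supply this moment: P = 116.848/2.42 = 48.2843 kN.

P ≈ 48.3 kN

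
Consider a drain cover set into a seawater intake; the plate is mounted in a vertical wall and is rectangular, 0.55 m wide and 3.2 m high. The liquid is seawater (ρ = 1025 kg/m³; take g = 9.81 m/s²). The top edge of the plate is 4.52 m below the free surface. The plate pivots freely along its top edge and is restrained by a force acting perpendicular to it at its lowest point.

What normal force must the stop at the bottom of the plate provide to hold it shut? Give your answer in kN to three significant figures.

γ = ρg = 1025 × 9.81 / 1000 = 10.05525 kN/m³.
The centroid lies 3.2/2 = 1.6 m below the top edge, so the centroid depth is h_c = 4.52 + 1.6 = 6.12 m.
A = 0.55 × 3.2 = 1.76 m².
Resultant F = γ·h_c·A = 10.05525 × 6.12 × 1.76 = 108.307 kN.
I_c = b·h³/12 = 0.55 × 3.2³/12 = 1.50187 m⁴.
Centre of pressure: y_p = y_c + I_c/(y_c·A) = 6.12 + 1.50187/(6.12 × 1.76) = 6.12 + 0.139434 = 6.25943 m along the plane.
The resultant acts 1.6 + 0.139434 = 1.73943 m (along the plate) below the hinge at the top edge, so the moment about the hinge is M = F × 1.73943 = 108.307 × 1.73943 = 188.392 kN·m.
A normal force at the bottom, 3.2 m from the hinge, must supply this moment: P = 188.392/3.2 = 58.8725 kN.

P ≈ 58.9 kN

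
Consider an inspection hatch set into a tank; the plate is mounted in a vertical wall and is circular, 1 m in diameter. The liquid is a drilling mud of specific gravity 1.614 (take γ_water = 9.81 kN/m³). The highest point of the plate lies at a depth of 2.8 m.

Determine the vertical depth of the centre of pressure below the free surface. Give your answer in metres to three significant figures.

γ = 1.614 × 9.81 = 15.83334 kN/m³.
The centroid is at the centre, 0.5 m below the top of the plate, so the centroid depth is h_c = 2.8 + 0.5 = 3.3 m.
A = π(0.5)² = 0.785398 m².
Resultant F = γ·h_c·A = 15.83334 × 3.3 × 0.785398 = 41.0371 kN.
I_c = πr⁴/4 = π × 0.5⁴/4 = 0.0490874 m⁴.
Centre of pressure: y_p = y_c + I_c/(y_c·A) = 3.3 + 0.0490874/(3.3 × 0.785398) = 3.3 + 0.0189394 = 3.31894 m along the plane.

h_p = 3.32 m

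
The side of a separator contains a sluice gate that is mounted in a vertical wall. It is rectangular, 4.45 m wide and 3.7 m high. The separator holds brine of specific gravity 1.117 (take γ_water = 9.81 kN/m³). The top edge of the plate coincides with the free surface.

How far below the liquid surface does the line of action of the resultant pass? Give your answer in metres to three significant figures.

γ = 1.117 × 9.81 = 10.95777 kN/m³.
The centroid lies 3.7/2 = 1.85 m below the top edge, so the centroid depth is h_c = 1.85 m.
A = 4.45 × 3.7 = 16.465 m².
Resultant F = γ·h_c·A = 10.95777 × 1.85 × 16.465 = 333.776 kN.
I_c = b·h³/12 = 4.45 × 3.7³/12 = 18.7838 m⁴.
Centre of pressure: y_p = y_c + I_c/(y_c·A) = 1.85 + 18.7838/(1.85 × 16.465) = 1.85 + 0.616666 = 2.46667 m along the plane.

h_p = 2.47 m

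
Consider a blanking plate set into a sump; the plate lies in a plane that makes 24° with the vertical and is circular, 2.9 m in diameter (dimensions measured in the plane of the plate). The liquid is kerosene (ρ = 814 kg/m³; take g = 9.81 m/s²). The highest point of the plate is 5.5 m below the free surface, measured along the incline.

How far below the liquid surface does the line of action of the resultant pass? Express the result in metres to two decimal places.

h_p = 6.42 m

γ = ρg = 814 × 9.81 / 1000 = 7.98534 kN/m³.
The plate makes 24° with the vertical, i.e. θ = 90° − 24° = 66° to the horizontal. Measuring y along the incline from the free-surface line, vertical depth h = y·sinθ with sinθ = 0.913545.
The centroid is at the centre, 1.45 m below the top of the plate, so y_c = 5.5 + 1.45 = 6.95 m and h_c = 6.95 × 0.913545 = 6.34914 m.
A = π(1.45)² = 6.6052 m².
Resultant F = γ·h_c·A = 7.98534 × 6.34914 × 6.6052 = 334.884 kN.
I_c = πr⁴/4 = π × 1.45⁴/4 = 3.47186 m⁴.
Centre of pressure: y_p = y_c + I_c/(y_c·A) = 6.95 + 3.47186/(6.95 × 6.6052) = 6.95 + 0.0756295 = 7.02563 m along the plane.
Vertically, h_p = y_p·sinθ = 7.02563 × 0.913545 = 6.41823 m.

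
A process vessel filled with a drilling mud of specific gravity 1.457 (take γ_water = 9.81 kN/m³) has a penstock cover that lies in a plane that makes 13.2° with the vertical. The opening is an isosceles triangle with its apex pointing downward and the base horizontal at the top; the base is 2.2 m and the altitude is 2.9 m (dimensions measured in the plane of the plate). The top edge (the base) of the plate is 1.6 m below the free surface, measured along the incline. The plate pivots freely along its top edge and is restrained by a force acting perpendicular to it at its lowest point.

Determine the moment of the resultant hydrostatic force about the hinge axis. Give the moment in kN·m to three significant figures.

M ≈ 131 kN·m

γ = 1.457 × 9.81 = 14.29317 kN/m³.
The plate makes 13.2° with the vertical, i.e. θ = 90° − 13.2° = 76.8° to the horizontal. Measuring y along the incline from the free-surface line, vertical depth h = y·sinθ with sinθ = 0.973579.
With the apex down, the centroid sits h/3 = 2.9/3 = 0.966667 m below the base (the top edge), so y_c = 1.6 + 0.966667 = 2.56667 m and h_c = 2.56667 × 0.973579 = 2.49886 m.
A = ½ × 2.2 × 2.9 = 3.19 m².
Resultant F = γ·h_c·A = 14.29317 × 2.49886 × 3.19 = 113.936 kN.
I_c = b·h³/36 = 2.2 × 2.9³/36 = 1.49044 m⁴.
Centre of pressure: y_p = y_c + I_c/(y_c·A) = 2.56667 + 1.49044/(2.56667 × 3.19) = 2.56667 + 0.182035 = 2.7487 m along the plane.
The resultant acts 0.966667 + 0.182035 = 1.1487 m (along the plate) below the hinge at the top edge, so the moment about the hinge is M = F × 1.1487 = 113.936 × 1.1487 = 130.878 kN·m.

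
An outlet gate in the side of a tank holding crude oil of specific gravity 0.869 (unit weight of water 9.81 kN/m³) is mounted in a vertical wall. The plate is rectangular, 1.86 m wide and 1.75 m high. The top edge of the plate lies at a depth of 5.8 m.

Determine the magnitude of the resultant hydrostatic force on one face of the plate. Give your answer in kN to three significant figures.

F ≈ 185 kN

γ = 0.869 × 9.81 = 8.52489 kN/m³.
The centroid lies 1.75/2 = 0.875 m below the top edge, so the centroid depth is h_c = 5.8 + 0.875 = 6.675 m.
A = 1.86 × 1.75 = 3.255 m².
Resultant F = γ·h_c·A = 8.52489 × 6.675 × 3.255 = 185.221 kN.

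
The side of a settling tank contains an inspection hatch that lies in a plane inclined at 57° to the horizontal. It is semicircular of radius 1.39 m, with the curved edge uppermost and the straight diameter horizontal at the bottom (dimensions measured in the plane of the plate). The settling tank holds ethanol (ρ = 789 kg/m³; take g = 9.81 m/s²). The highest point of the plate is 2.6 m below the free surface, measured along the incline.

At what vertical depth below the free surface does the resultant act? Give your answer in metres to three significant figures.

γ = ρg = 789 × 9.81 / 1000 = 7.74009 kN/m³.
Let θ = 57° be the plate's angle to the horizontal; measure y along the incline from where the plane meets the free surface. Vertical depth h = y·sinθ with sinθ = 0.838671.
The centroid lies 4r/(3π) = 0.589934 m above the diameter, so r − 4r/(3π) = 1.39 − 0.589934 = 0.800066 m below the topmost point, so y_c = 2.6 + 0.800066 = 3.40007 m and h_c = 3.40007 × 0.838671 = 2.85154 m.
A = πr²/2 = π × 1.39²/2 = 3.03494 m².
Resultant F = γ·h_c·A = 7.74009 × 2.85154 × 3.03494 = 66.9847 kN.
I_c = (π/8 − 8/(9π))·r⁴ = 0.109757 × 1.39⁴ = 0.409724 m⁴.
Centre of pressure: y_p = y_c + I_c/(y_c·A) = 3.40007 + 0.409724/(3.40007 × 3.03494) = 3.40007 + 0.0397058 = 3.43978 m along the plane.
Vertically, h_p = y_p·sinθ = 3.43978 × 0.838671 = 2.88484 m.

h_p = 2.88 m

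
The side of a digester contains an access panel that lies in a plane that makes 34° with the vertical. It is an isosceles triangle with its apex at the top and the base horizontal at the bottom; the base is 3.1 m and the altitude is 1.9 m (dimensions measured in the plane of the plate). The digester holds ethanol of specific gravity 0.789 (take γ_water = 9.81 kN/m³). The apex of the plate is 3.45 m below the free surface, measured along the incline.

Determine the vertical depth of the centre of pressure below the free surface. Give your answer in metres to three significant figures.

h_p = 3.95 m

γ = 0.789 × 9.81 = 7.74009 kN/m³.
The plate makes 34° with the vertical, i.e. θ = 90° − 34° = 56° to the horizontal. Measuring y along the incline from the free-surface line, vertical depth h = y·sinθ with sinθ = 0.829038.
With the apex up, the centroid sits 2h/3 = 2 × 1.9/3 = 1.26667 m below the apex, so y_c = 3.45 + 1.26667 = 4.71667 m and h_c = 4.71667 × 0.829038 = 3.9103 m.
A = ½ × 3.1 × 1.9 = 2.945 m².
Resultant F = γ·h_c·A = 7.74009 × 3.9103 × 2.945 = 89.1336 kN.
I_c = b·h³/36 = 3.1 × 1.9³/36 = 0.590636 m⁴.
Centre of pressure: y_p = y_c + I_c/(y_c·A) = 4.71667 + 0.590636/(4.71667 × 2.945) = 4.71667 + 0.0425206 = 4.75919 m along the plane.
Vertically, h_p = y_p·sinθ = 4.75919 × 0.829038 = 3.94555 m.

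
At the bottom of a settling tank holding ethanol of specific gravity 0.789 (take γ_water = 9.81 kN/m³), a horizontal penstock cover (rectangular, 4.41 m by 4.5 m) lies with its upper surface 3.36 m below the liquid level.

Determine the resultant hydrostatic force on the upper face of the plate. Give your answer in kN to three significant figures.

γ = 0.789 × 9.81 = 7.74009 kN/m³.
The plate is horizontal, so pressure is uniform at p = γ·h = 7.74009 × 3.36 = 26.0067 kN/m².
A = 4.41 × 4.5 = 19.845 m².
F = p·A = 26.0067 × 19.845 = 516.103 kN.

F ≈ 516 kN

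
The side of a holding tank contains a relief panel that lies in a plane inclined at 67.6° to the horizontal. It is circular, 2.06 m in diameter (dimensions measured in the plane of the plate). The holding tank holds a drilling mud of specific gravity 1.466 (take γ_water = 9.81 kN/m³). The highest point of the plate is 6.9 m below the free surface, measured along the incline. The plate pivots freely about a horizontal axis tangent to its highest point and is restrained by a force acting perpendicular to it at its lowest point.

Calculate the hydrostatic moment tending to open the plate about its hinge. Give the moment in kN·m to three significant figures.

γ = 1.466 × 9.81 = 14.38146 kN/m³.
Let θ = 67.6° be the plate's angle to the horizontal; measure y along the incline from where the plane meets the free surface. Vertical depth h = y·sinθ with sinθ = 0.924546.
The centroid is at the centre, 1.03 m below the top of the plate, so y_c = 6.9 + 1.03 = 7.93 m and h_c = 7.93 × 0.924546 = 7.33165 m.
A = π(1.03)² = 3.33292 m².
Resultant F = γ·h_c·A = 14.38146 × 7.33165 × 3.33292 = 351.423 kN.
I_c = πr⁴/4 = π × 1.03⁴/4 = 0.883973 m⁴.
Centre of pressure: y_p = y_c + I_c/(y_c·A) = 7.93 + 0.883973/(7.93 × 3.33292) = 7.93 + 0.0334457 = 7.96345 m along the plane.
The resultant acts 1.03 + 0.0334457 = 1.06345 m (along the plate) below the hinge at the top edge, so the moment about the hinge is M = F × 1.06345 = 351.423 × 1.06345 = 373.721 kN·m.

M ≈ 374 kN·m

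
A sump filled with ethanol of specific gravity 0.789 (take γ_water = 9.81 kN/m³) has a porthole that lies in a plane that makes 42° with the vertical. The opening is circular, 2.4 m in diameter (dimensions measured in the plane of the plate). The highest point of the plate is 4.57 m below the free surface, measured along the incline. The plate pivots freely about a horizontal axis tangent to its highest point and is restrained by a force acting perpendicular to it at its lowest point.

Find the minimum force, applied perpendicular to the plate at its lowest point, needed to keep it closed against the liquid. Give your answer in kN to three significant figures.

P ≈ 79.0 kN

γ = 0.789 × 9.81 = 7.74009 kN/m³.
The plate makes 42° with the vertical, i.e. θ = 90° − 42° = 48° to the horizontal. Measuring y along the incline from the free-surface line, vertical depth h = y·sinθ with sinθ = 0.743145.
The centroid is at the centre, 1.2 m below the top of the plate, so y_c = 4.57 + 1.2 = 5.77 m and h_c = 5.77 × 0.743145 = 4.28795 m.
A = π(1.2)² = 4.52389 m².
Resultant F = γ·h_c·A = 7.74009 × 4.28795 × 4.52389 = 150.144 kN.
I_c = πr⁴/4 = π × 1.2⁴/4 = 1.6286 m⁴.
Centre of pressure: y_p = y_c + I_c/(y_c·A) = 5.77 + 1.6286/(5.77 × 4.52389) = 5.77 + 0.0623917 = 5.83239 m along the plane.
The resultant acts 1.2 + 0.0623917 = 1.26239 m (along the plate) below the hinge at the top edge, so the moment about the hinge is M = F × 1.26239 = 150.144 × 1.26239 = 189.54 kN·m.
A normal force at the bottom, 2.4 m from the hinge, must supply this moment: P = 189.54/2.4 = 78.975 kN.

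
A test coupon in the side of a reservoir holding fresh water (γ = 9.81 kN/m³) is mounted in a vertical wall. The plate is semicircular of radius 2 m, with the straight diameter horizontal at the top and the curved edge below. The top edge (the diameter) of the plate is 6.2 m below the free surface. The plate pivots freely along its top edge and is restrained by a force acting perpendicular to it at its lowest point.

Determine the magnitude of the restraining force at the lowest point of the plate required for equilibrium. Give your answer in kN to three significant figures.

γ = 9.81 kN/m³.
The centroid of a semicircle lies 4r/(3π) = 0.848826 m from the diameter, here below the top edge, so the centroid depth is h_c = 6.2 + 0.848826 = 7.04883 m.
A = πr²/2 = π × 2²/2 = 6.28319 m².
Resultant F = γ·h_c·A = 9.81 × 7.04883 × 6.28319 = 434.476 kN.
I_c = (π/8 − 8/(9π))·r⁴ = 0.109757 × 2⁴ = 1.75611 m⁴.
Centre of pressure: y_p = y_c + I_c/(y_c·A) = 7.04883 + 1.75611/(7.04883 × 6.28319) = 7.04883 + 0.039651 = 7.08848 m along the plane.
The resultant acts 0.848826 + 0.039651 = 0.888477 m (along the plate) below the hinge at the top edge, so the moment about the hinge is M = F × 0.888477 = 434.476 × 0.888477 = 386.022 kN·m.
A normal force at the bottom, 2 m from the hinge, must supply this moment: P = 386.022/2 = 193.011 kN.

P ≈ 193 kN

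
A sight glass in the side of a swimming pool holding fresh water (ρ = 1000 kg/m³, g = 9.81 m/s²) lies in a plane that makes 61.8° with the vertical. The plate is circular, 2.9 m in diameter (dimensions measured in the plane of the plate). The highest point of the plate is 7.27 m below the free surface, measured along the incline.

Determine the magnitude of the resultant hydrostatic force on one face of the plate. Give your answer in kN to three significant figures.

γ = ρg = 1000 × 9.81 = 9810 N/m³ = 9.81 kN/m³.
The plate makes 61.8° with the vertical, i.e. θ = 90° − 61.8° = 28.2° to the horizontal. Measuring y along the incline from the free-surface line, vertical depth h = y·sinθ with sinθ = 0.472551.
The centroid is at the centre, 1.45 m below the top of the plate, so y_c = 7.27 + 1.45 = 8.72 m and h_c = 8.72 × 0.472551 = 4.12064 m.
A = π(1.45)² = 6.6052 m².
Resultant F = γ·h_c·A = 9.81 × 4.12064 × 6.6052 = 267.005 kN.

F ≈ 267 kN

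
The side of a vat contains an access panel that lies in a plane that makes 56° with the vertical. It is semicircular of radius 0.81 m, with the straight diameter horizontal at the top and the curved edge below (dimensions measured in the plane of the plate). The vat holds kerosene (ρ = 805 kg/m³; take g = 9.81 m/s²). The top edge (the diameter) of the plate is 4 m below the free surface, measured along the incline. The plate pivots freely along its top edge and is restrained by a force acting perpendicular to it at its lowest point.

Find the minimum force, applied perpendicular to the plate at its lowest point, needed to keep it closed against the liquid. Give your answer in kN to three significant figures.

γ = ρg = 805 × 9.81 / 1000 = 7.89705 kN/m³.
The plate makes 56° with the vertical, i.e. θ = 90° − 56° = 34° to the horizontal. Measuring y along the incline from the free-surface line, vertical depth h = y·sinθ with sinθ = 0.559193.
The centroid of a semicircle lies 4r/(3π) = 0.343775 m from the diameter, here below the top edge, so y_c = 4 + 0.343775 = 4.34377 m and h_c = 4.34377 × 0.559193 = 2.42901 m.
A = πr²/2 = π × 0.81²/2 = 1.0306 m².
Resultant F = γ·h_c·A = 7.89705 × 2.42901 × 1.0306 = 19.769 kN.
I_c = (π/8 − 8/(9π))·r⁴ = 0.109757 × 0.81⁴ = 0.0472468 m⁴.
Centre of pressure: y_p = y_c + I_c/(y_c·A) = 4.34377 + 0.0472468/(4.34377 × 1.0306) = 4.34377 + 0.010554 = 4.35432 m along the plane.
The resultant acts 0.343775 + 0.010554 = 0.354329 m (along the plate) below the hinge at the top edge, so the moment about the hinge is M = F × 0.354329 = 19.769 × 0.354329 = 7.00473 kN·m.
A normal force at the bottom, 0.81 m from the hinge, must supply this moment: P = 7.00473/0.81 = 8.64781 kN.

P ≈ 8.65 kN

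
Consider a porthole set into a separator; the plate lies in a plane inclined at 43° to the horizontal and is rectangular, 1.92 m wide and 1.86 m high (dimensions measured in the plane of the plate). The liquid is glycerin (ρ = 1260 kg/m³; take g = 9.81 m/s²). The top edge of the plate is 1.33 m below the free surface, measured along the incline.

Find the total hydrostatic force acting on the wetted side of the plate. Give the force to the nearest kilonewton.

F ≈ 68 kN

γ = ρg = 1260 × 9.81 / 1000 = 12.3606 kN/m³.
Let θ = 43° be the plate's angle to the horizontal; measure y along the incline from where the plane meets the free surface. Vertical depth h = y·sinθ with sinθ = 0.681998.
The centroid lies 1.86/2 = 0.93 m below the top edge, so y_c = 1.33 + 0.93 = 2.26 m and h_c = 2.26 × 0.681998 = 1.54132 m.
A = 1.92 × 1.86 = 3.5712 m².
Resultant F = γ·h_c·A = 12.3606 × 1.54132 × 3.5712 = 68.0372 kN.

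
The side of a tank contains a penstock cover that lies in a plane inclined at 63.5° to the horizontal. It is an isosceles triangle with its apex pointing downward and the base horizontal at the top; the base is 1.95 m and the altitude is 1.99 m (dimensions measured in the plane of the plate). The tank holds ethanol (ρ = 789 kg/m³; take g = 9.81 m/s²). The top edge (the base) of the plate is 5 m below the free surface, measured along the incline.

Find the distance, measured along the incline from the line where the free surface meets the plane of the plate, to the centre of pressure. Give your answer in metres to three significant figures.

γ = ρg = 789 × 9.81 / 1000 = 7.74009 kN/m³.
Let θ = 63.5° be the plate's angle to the horizontal; measure y along the incline from where the plane meets the free surface. Vertical depth h = y·sinθ with sinθ = 0.894934.
With the apex down, the centroid sits h/3 = 1.99/3 = 0.663333 m below the base (the top edge), so y_c = 5 + 0.663333 = 5.66333 m and h_c = 5.66333 × 0.894934 = 5.06831 m.
A = ½ × 1.95 × 1.99 = 1.94025 m².
Resultant F = γ·h_c·A = 7.74009 × 5.06831 × 1.94025 = 76.1144 kN.
I_c = b·h³/36 = 1.95 × 1.99³/36 = 0.426866 m⁴.
Centre of pressure: y_p = y_c + I_c/(y_c·A) = 5.66333 + 0.426866/(5.66333 × 1.94025) = 5.66333 + 0.0388474 = 5.70218 m along the plane.

y_p = 5.70 m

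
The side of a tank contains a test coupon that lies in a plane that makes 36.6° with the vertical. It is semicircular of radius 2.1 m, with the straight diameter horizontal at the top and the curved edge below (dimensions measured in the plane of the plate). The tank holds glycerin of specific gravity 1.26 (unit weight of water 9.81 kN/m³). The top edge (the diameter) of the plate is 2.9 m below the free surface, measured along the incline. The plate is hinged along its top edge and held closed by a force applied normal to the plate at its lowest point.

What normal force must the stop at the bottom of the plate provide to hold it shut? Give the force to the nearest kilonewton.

γ = 1.26 × 9.81 = 12.3606 kN/m³.
The plate makes 36.6° with the vertical, i.e. θ = 90° − 36.6° = 53.4° to the horizontal. Measuring y along the incline from the free-surface line, vertical depth h = y·sinθ with sinθ = 0.802817.
The centroid of a semicircle lies 4r/(3π) = 0.891268 m from the diameter, here below the top edge, so y_c = 2.9 + 0.891268 = 3.79127 m and h_c = 3.79127 × 0.802817 = 3.0437 m.
A = πr²/2 = π × 2.1²/2 = 6.92721 m².
Resultant F = γ·h_c·A = 12.3606 × 3.0437 × 6.92721 = 260.615 kN.
I_c = (π/8 − 8/(9π))·r⁴ = 0.109757 × 2.1⁴ = 2.13457 m⁴.
Centre of pressure: y_p = y_c + I_c/(y_c·A) = 3.79127 + 2.13457/(3.79127 × 6.92721) = 3.79127 + 0.0812769 = 3.87255 m along the plane.
The resultant acts 0.891268 + 0.0812769 = 0.972545 m (along the plate) below the hinge at the top edge, so the moment about the hinge is M = F × 0.972545 = 260.615 × 0.972545 = 253.46 kN·m.
A normal force at the bottom, 2.1 m from the hinge, must supply this moment: P = 253.46/2.1 = 120.695 kN.

P ≈ 121 kN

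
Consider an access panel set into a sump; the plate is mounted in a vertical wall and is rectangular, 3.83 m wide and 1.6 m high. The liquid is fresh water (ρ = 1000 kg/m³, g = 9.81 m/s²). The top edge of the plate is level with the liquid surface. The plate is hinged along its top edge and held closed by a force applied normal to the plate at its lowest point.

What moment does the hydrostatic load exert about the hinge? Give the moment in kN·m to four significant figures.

γ = ρg = 1000 × 9.81 = 9810 N/m³ = 9.81 kN/m³.
The centroid lies 1.6/2 = 0.8 m below the top edge, so the centroid depth is h_c = 0.8 m.
A = 3.83 × 1.6 = 6.128 m².
Resultant F = γ·h_c·A = 9.81 × 0.8 × 6.128 = 48.0925 kN.
I_c = b·h³/12 = 3.83 × 1.6³/12 = 1.30731 m⁴.
Centre of pressure: y_p = y_c + I_c/(y_c·A) = 0.8 + 1.30731/(0.8 × 6.128) = 0.8 + 0.266667 = 1.06667 m along the plane.
The resultant acts 0.8 + 0.266667 = 1.06667 m (along the plate) below the hinge at the top edge, so the moment about the hinge is M = F × 1.06667 = 48.0925 × 1.06667 = 51.2988 kN·m.

M ≈ 51.30 kN·m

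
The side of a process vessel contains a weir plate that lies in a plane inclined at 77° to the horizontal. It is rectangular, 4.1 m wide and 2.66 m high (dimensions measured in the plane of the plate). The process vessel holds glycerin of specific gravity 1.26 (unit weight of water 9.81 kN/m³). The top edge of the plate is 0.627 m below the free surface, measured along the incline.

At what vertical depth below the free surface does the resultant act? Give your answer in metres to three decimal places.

γ = 1.26 × 9.81 = 12.3606 kN/m³.
Let θ = 77° be the plate's angle to the horizontal; measure y along the incline from where the plane meets the free surface. Vertical depth h = y·sinθ with sinθ = 0.974370.
The centroid lies 2.66/2 = 1.33 m below the top edge, so y_c = 0.627 + 1.33 = 1.957 m and h_c = 1.957 × 0.974370 = 1.90684 m.
A = 4.1 × 2.66 = 10.906 m².
Resultant F = γ·h_c·A = 12.3606 × 1.90684 × 10.906 = 257.051 kN.
I_c = b·h³/12 = 4.1 × 2.66³/12 = 6.43054 m⁴.
Centre of pressure: y_p = y_c + I_c/(y_c·A) = 1.957 + 6.43054/(1.957 × 10.906) = 1.957 + 0.301294 = 2.25829 m along the plane.
Vertically, h_p = y_p·sinθ = 2.25829 × 0.974370 = 2.20041 m.

h_p = 2.200 m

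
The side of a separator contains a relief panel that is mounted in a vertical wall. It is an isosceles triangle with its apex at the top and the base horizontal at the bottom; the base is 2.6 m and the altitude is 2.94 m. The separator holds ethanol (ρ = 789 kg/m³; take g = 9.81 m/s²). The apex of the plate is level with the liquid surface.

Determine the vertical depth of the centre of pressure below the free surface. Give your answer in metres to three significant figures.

γ = ρg = 789 × 9.81 / 1000 = 7.74009 kN/m³.
With the apex up, the centroid sits 2h/3 = 2 × 2.94/3 = 1.96 m below the apex, so the centroid depth is h_c = 1.96 m.
A = ½ × 2.6 × 2.94 = 3.822 m².
Resultant F = γ·h_c·A = 7.74009 × 1.96 × 3.822 = 57.9819 kN.
I_c = b·h³/36 = 2.6 × 2.94³/36 = 1.83532 m⁴.
Centre of pressure: y_p = y_c + I_c/(y_c·A) = 1.96 + 1.83532/(1.96 × 3.822) = 1.96 + 0.244999 = 2.205 m along the plane.

h_p = 2.21 m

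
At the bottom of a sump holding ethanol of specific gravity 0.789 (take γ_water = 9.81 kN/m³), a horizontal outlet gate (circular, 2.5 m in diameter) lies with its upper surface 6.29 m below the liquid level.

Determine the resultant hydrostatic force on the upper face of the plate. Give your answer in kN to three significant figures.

F ≈ 239 kN

γ = 0.789 × 9.81 = 7.74009 kN/m³.
The plate is horizontal, so pressure is uniform at p = γ·h = 7.74009 × 6.29 = 48.6852 kN/m².
A = π(1.25)² = 4.90874 m².
F = p·A = 48.6852 × 4.90874 = 238.983 kN.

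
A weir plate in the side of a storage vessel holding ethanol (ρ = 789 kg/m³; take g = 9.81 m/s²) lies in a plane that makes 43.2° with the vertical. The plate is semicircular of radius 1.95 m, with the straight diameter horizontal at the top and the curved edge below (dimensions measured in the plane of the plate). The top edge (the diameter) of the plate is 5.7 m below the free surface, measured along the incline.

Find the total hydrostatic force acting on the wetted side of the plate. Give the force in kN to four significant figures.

F ≈ 220.0 kN

γ = ρg = 789 × 9.81 / 1000 = 7.74009 kN/m³.
The plate makes 43.2° with the vertical, i.e. θ = 90° − 43.2° = 46.8° to the horizontal. Measuring y along the incline from the free-surface line, vertical depth h = y·sinθ with sinθ = 0.728969.
The centroid of a semicircle lies 4r/(3π) = 0.827606 m from the diameter, here below the top edge, so y_c = 5.7 + 0.827606 = 6.52761 m and h_c = 6.52761 × 0.728969 = 4.75843 m.
A = πr²/2 = π × 1.95²/2 = 5.97295 m².
Resultant F = γ·h_c·A = 7.74009 × 4.75843 × 5.97295 = 219.988 kN.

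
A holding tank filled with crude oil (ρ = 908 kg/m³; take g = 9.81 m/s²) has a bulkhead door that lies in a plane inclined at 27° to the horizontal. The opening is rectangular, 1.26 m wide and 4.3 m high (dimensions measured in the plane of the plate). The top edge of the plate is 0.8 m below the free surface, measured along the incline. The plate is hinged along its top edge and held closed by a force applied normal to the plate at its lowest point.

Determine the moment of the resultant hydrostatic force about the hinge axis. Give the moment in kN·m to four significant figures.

γ = ρg = 908 × 9.81 / 1000 = 8.90748 kN/m³.
Let θ = 27° be the plate's angle to the horizontal; measure y along the incline from where the plane meets the free surface. Vertical depth h = y·sinθ with sinθ = 0.453990.
The centroid lies 4.3/2 = 2.15 m below the top edge, so y_c = 0.8 + 2.15 = 2.95 m and h_c = 2.95 × 0.453990 = 1.33927 m.
A = 1.26 × 4.3 = 5.418 m².
Resultant F = γ·h_c·A = 8.90748 × 1.33927 × 5.418 = 64.6341 kN.
I_c = b·h³/12 = 1.26 × 4.3³/12 = 8.34823 m⁴.
Centre of pressure: y_p = y_c + I_c/(y_c·A) = 2.95 + 8.34823/(2.95 × 5.418) = 2.95 + 0.522316 = 3.47232 m along the plane.
The resultant acts 2.15 + 0.522316 = 2.67232 m (along the plate) below the hinge at the top edge, so the moment about the hinge is M = F × 2.67232 = 64.6341 × 2.67232 = 172.723 kN·m.

M ≈ 172.7 kN·m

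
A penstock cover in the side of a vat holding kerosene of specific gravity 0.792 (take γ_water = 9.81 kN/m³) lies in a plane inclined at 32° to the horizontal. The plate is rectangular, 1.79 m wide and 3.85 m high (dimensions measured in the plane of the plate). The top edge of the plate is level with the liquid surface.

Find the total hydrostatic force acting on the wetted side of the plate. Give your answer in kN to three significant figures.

F ≈ 54.6 kN

γ = 0.792 × 9.81 = 7.76952 kN/m³.
Let θ = 32° be the plate's angle to the horizontal; measure y along the incline from where the plane meets the free surface. Vertical depth h = y·sinθ with sinθ = 0.529919.
The centroid lies 3.85/2 = 1.925 m below the top edge, so y_c = 1.925 m and h_c = 1.925 × 0.529919 = 1.02009 m.
A = 1.79 × 3.85 = 6.8915 m².
Resultant F = γ·h_c·A = 7.76952 × 1.02009 × 6.8915 = 54.6193 kN.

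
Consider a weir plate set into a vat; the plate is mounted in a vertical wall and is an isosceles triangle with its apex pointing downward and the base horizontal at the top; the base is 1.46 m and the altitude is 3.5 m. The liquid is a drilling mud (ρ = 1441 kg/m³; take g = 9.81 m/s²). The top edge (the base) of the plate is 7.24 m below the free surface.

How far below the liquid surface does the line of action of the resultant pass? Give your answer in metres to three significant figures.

γ = ρg = 1441 × 9.81 / 1000 = 14.13621 kN/m³.
With the apex down, the centroid sits h/3 = 3.5/3 = 1.16667 m below the base (the top edge), so the centroid depth is h_c = 7.24 + 1.16667 = 8.40667 m.
A = ½ × 1.46 × 3.5 = 2.555 m².
Resultant F = γ·h_c·A = 14.13621 × 8.40667 × 2.555 = 303.632 kN.
I_c = b·h³/36 = 1.46 × 3.5³/36 = 1.73882 m⁴.
Centre of pressure: y_p = y_c + I_c/(y_c·A) = 8.40667 + 1.73882/(8.40667 × 2.555) = 8.40667 + 0.0809543 = 8.48762 m along the plane.

h_p = 8.49 m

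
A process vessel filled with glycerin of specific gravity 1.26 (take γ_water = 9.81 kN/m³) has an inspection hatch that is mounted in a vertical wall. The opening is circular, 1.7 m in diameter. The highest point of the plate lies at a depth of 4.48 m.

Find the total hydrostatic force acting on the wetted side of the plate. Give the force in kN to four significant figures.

γ = 1.26 × 9.81 = 12.3606 kN/m³.
The centroid is at the centre, 0.85 m below the top of the plate, so the centroid depth is h_c = 4.48 + 0.85 = 5.33 m.
A = π(0.85)² = 2.2698 m².
Resultant F = γ·h_c·A = 12.3606 × 5.33 × 2.2698 = 149.539 kN.

F ≈ 149.5 kN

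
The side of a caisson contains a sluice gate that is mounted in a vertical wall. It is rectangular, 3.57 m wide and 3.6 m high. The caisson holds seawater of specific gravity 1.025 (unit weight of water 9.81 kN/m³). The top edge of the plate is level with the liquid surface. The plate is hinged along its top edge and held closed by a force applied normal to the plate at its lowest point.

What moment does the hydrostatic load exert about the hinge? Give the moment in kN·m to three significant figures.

M ≈ 558 kN·m

γ = 1.025 × 9.81 = 10.05525 kN/m³.
The centroid lies 3.6/2 = 1.8 m below the top edge, so the centroid depth is h_c = 1.8 m.
A = 3.57 × 3.6 = 12.852 m².
Resultant F = γ·h_c·A = 10.05525 × 1.8 × 12.852 = 232.614 kN.
I_c = b·h³/12 = 3.57 × 3.6³/12 = 13.8802 m⁴.
Centre of pressure: y_p = y_c + I_c/(y_c·A) = 1.8 + 13.8802/(1.8 × 12.852) = 1.8 + 0.600002 = 2.4 m along the plane.
The resultant acts 1.8 + 0.600002 = 2.4 m (along the plate) below the hinge at the top edge, so the moment about the hinge is M = F × 2.4 = 232.614 × 2.4 = 558.274 kN·m.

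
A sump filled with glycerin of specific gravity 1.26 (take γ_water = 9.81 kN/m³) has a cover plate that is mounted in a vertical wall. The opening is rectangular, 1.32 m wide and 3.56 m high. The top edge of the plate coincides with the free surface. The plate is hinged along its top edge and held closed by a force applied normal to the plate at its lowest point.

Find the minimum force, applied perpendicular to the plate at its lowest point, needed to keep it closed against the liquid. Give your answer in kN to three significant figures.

P ≈ 68.9 kN

γ = 1.26 × 9.81 = 12.3606 kN/m³.
The centroid lies 3.56/2 = 1.78 m below the top edge, so the centroid depth is h_c = 1.78 m.
A = 1.32 × 3.56 = 4.6992 m².
Resultant F = γ·h_c·A = 12.3606 × 1.78 × 4.6992 = 103.391 kN.
I_c = b·h³/12 = 1.32 × 3.56³/12 = 4.96298 m⁴.
Centre of pressure: y_p = y_c + I_c/(y_c·A) = 1.78 + 4.96298/(1.78 × 4.6992) = 1.78 + 0.593333 = 2.37333 m along the plane.
The resultant acts 1.78 + 0.593333 = 2.37333 m (along the plate) below the hinge at the top edge, so the moment about the hinge is M = F × 2.37333 = 103.391 × 2.37333 = 245.381 kN·m.
A normal force at the bottom, 3.56 m from the hinge, must supply this moment: P = 245.381/3.56 = 68.9272 kN.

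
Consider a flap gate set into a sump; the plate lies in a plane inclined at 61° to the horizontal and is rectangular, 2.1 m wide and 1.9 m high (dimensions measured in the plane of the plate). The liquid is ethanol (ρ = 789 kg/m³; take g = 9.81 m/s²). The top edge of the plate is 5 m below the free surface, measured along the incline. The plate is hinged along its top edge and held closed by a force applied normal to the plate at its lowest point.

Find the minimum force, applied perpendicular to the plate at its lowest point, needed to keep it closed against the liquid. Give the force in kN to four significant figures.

γ = ρg = 789 × 9.81 / 1000 = 7.74009 kN/m³.
Let θ = 61° be the plate's angle to the horizontal; measure y along the incline from where the plane meets the free surface. Vertical depth h = y·sinθ with sinθ = 0.874620.
The centroid lies 1.9/2 = 0.95 m below the top edge, so y_c = 5 + 0.95 = 5.95 m and h_c = 5.95 × 0.874620 = 5.20399 m.
A = 2.1 × 1.9 = 3.99 m².
Resultant F = γ·h_c·A = 7.74009 × 5.20399 × 3.99 = 160.715 kN.
I_c = b·h³/12 = 2.1 × 1.9³/12 = 1.20032 m⁴.
Centre of pressure: y_p = y_c + I_c/(y_c·A) = 5.95 + 1.20032/(5.95 × 3.99) = 5.95 + 0.05056 = 6.00056 m along the plane.
The resultant acts 0.95 + 0.05056 = 1.00056 m (along the plate) below the hinge at the top edge, so the moment about the hinge is M = F × 1.00056 = 160.715 × 1.00056 = 160.805 kN·m.
A normal force at the bottom, 1.9 m from the hinge, must supply this moment: P = 160.805/1.9 = 84.6342 kN.

P ≈ 84.63 kN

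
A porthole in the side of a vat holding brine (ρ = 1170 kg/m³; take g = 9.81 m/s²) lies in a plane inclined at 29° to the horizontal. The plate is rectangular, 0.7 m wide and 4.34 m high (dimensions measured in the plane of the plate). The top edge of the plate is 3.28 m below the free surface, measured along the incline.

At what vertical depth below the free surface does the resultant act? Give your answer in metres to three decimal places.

γ = ρg = 1170 × 9.81 / 1000 = 11.4777 kN/m³.
Let θ = 29° be the plate's angle to the horizontal; measure y along the incline from where the plane meets the free surface. Vertical depth h = y·sinθ with sinθ = 0.484810.
The centroid lies 4.34/2 = 2.17 m below the top edge, so y_c = 3.28 + 2.17 = 5.45 m and h_c = 5.45 × 0.484810 = 2.64221 m.
A = 0.7 × 4.34 = 3.038 m².
Resultant F = γ·h_c·A = 11.4777 × 2.64221 × 3.038 = 92.1319 kN.
I_c = b·h³/12 = 0.7 × 4.34³/12 = 4.76855 m⁴.
Centre of pressure: y_p = y_c + I_c/(y_c·A) = 5.45 + 4.76855/(5.45 × 3.038) = 5.45 + 0.288006 = 5.73801 m along the plane.
Vertically, h_p = y_p·sinθ = 5.73801 × 0.484810 = 2.78184 m.

h_p = 2.782 m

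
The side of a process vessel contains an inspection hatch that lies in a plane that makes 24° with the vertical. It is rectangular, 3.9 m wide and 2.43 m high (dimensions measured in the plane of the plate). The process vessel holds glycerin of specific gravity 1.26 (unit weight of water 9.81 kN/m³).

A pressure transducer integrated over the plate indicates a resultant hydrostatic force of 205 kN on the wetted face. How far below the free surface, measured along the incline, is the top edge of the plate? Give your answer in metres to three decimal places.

γ = 1.26 × 9.81 = 12.3606 kN/m³.
A = 3.9 × 2.43 = 9.477 m².
From F = γ·h_c·A, the centroid depth is h_c = 205/(12.3606 × 9.477) = 1.75002 m.
The plate makes 24° with the vertical, i.e. θ = 90° − 24° = 66° to the horizontal. Measuring y along the incline from the free-surface line, vertical depth h = y·sinθ with sinθ = 0.913545.
Along the incline, y_c = h_c/sinθ = 1.75002/0.913545 = 1.91564 m.
The centroid lies 2.43/2 = 1.215 m below the top edge, so the top edge sits at y_top = 1.91564 − 1.215 = 0.70064 m along the incline.

y_top ≈ 0.701 m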